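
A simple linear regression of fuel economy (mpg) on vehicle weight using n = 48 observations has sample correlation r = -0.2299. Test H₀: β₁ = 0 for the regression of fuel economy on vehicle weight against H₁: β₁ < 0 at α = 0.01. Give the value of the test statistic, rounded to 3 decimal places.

t = r·√(n − 2)/√(1 − r²) = -0.2299·√46/√0.947146 = -1.602.
df = n − 2 = 46.
One-sided p ≈ 0.0580, which is ≥ 0.01, so fail to reject H₀.
The data do not give significant evidence of a linear association between vehicle weight and fuel economy.

t = -1.602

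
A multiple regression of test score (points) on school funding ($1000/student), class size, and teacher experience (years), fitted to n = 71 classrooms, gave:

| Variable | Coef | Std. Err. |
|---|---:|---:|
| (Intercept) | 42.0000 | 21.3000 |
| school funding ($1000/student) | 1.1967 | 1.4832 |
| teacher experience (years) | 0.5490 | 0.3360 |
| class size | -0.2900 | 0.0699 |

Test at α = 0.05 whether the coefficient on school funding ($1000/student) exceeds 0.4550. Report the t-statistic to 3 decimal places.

Read off: b = 1.1967, SE = 1.4832 for school funding ($1000/student).
H₀: β₁ = 0.4550 vs H₁: β₁ > 0.4550.
t = (1.1967 − 0.4550) / 1.4832 = 0.500.
df = n − k − 1 = 71 − 3 − 1 = 67.
One-sided p ≈ 0.3093, which is ≥ 0.05, so fail to reject H₀.
The data do not give significant evidence that the true slope on school funding ($1000/student) exceeds 0.4550 points per unit, holding the other predictors fixed.

t = 0.500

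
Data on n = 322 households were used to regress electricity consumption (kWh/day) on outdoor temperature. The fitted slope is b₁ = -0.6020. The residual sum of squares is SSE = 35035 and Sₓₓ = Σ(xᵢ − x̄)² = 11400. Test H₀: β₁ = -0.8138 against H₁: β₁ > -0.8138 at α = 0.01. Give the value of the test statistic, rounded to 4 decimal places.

t = 2.1612

MSE = SSE/(n − 2) = 35035/320 = 109.484.
SE(b₁) = √(MSE/Sₓₓ) = √(109.484/11400) = 0.0979995.
t = (-0.6020 − (-0.8138)) / 0.0979995 = 2.1612.
df = n − 2 = 320.
One-sided p ≈ 0.0157, which is ≥ 0.01, so fail to reject H₀.
The data do not give significant evidence that the true slope on outdoor temperature exceeds -0.8138 kWh/day per unit.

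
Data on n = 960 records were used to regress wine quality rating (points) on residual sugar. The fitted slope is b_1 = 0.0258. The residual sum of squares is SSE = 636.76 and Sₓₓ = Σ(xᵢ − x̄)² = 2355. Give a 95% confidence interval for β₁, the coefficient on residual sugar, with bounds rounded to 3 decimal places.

(-0.007, 0.059)

MSE = SSE/(n − 2) = 636.76/958 = 0.664676.
SE(b_1) = √(MSE/Sₓₓ) = √(0.664676/2355) = 0.0168.
df = n − 2 = 958.
t* = t_{0.025, 958} = 1.962443.
Margin = t* × SE = 1.962443 × 0.0168 = 0.03297.
CI: 0.0258 ± 0.03297 → (-0.007, 0.059).
With 95% confidence, each one-unit increase in residual sugar is associated with a change of between -0.007 and 0.059 points in wine quality rating.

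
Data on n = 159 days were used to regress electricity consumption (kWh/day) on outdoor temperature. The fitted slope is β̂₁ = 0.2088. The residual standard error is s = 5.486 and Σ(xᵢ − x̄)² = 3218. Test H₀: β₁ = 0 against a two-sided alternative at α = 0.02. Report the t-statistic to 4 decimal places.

SE(β̂₁) = s/√Sₓₓ = 5.486/√3218 = 0.0967081.
t = 0.2088 / 0.0967081 = 2.1591.
df = n − 2 = 157.
Two-sided p ≈ 0.0324, which is ≥ 0.02, so fail to reject H₀.
The data do not give significant evidence of an association between outdoor temperature and electricity consumption.

t = 2.1591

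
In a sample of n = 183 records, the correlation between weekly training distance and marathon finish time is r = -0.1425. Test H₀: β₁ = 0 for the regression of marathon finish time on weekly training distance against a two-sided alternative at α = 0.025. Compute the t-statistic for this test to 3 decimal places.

t = -1.937

t = r·√(n − 2)/√(1 − r²) = -0.1425·√181/√0.979694 = -1.937.
df = n − 2 = 181.
Two-sided p ≈ 0.0543, which is ≥ 0.025, so fail to reject H₀.
The data do not give significant evidence of a linear association between weekly training distance and marathon finish time.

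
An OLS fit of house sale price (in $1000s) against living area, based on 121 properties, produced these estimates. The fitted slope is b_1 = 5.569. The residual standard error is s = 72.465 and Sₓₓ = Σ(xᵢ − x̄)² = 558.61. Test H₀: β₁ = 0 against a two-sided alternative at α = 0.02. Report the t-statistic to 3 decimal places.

SE(b_1) = s/√Sₓₓ = 72.465/√558.61 = 3.06601.
t = 5.569 / 3.06601 = 1.816.
df = n − 2 = 119.
Two-sided p ≈ 0.0718, which is ≥ 0.02, so fail to reject H₀.
The data do not give significant evidence of an association between living area and house sale price.

t = 1.816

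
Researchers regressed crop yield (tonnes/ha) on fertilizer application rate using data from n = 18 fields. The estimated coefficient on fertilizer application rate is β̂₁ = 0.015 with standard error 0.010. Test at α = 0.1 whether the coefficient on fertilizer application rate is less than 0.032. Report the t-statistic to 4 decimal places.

H₀: β₁ = 0.032 vs H₁: β₁ < 0.032.
t = (β̂₁ − β₁⁰)/SE = (0.015 − 0.032) / 0.010 = -1.7000.
df = n − 2 = 18 − 2 = 16.
One-sided p ≈ 0.0542, which is < 0.1, so reject H₀.
There is evidence that the true slope on fertilizer application rate is below 0.032 tonnes/ha per unit.

t = -1.7000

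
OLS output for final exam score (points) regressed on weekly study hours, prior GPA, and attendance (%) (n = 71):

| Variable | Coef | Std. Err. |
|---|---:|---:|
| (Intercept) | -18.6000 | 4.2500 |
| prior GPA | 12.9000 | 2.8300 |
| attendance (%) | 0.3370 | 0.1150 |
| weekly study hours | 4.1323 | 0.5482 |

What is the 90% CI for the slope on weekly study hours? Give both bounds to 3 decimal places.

(3.218, 5.047)

Read off: b = 4.1323, SE = 0.5482 for weekly study hours.
df = n − k − 1 = 71 − 3 − 1 = 67.
t* = t_{0.05, 67} = 1.667916.
Margin = t* × SE = 1.667916 × 0.5482 = 0.91435.
CI: 4.1323 ± 0.91435 → (3.218, 5.047).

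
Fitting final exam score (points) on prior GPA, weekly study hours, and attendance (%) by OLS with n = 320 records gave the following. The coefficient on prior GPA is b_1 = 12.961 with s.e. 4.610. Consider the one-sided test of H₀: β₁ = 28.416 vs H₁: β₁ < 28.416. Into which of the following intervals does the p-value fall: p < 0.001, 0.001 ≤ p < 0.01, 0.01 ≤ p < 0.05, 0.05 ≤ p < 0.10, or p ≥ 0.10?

p < 0.001

t = (12.961 − 28.416) / 4.610 = -3.352.
df = n − k − 1 = 320 − 3 − 1 = 316.
One-sided p = P(T_{316} < t) ≈ 0.0004.
So p < 0.001.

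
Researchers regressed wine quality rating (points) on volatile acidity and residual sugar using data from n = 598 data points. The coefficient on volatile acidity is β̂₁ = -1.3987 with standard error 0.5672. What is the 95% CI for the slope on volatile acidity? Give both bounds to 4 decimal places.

df = n − k − 1 = 598 − 2 − 1 = 595.
t* = t_{0.025, 595} = 1.963959.
Margin = t* × SE = 1.963959 × 0.5672 = 1.113958.
CI: -1.3987 ± 1.113958 → (-2.5127, -0.2847).
With 95% confidence, each one-unit increase in volatile acidity is associated with a change of between -2.5127 and -0.2847 points in wine quality rating, holding the other predictors fixed.

(-2.5127, -0.2847)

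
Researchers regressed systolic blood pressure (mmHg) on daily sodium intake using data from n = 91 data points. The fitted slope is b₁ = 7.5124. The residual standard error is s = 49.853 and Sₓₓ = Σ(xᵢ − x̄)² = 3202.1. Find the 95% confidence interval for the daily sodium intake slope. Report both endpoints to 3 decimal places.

SE(b₁) = s/√Sₓₓ = 49.853/√3202.1 = 0.880996.
df = n − 2 = 89.
t* = t_{0.025, 89} = 1.986979.
Margin = t* × SE = 1.986979 × 0.880996 = 1.75052.
CI: 7.5124 ± 1.75052 → (5.762, 9.263).
With 95% confidence, each one-unit increase in daily sodium intake is associated with a change of between 5.762 and 9.263 mmHg in systolic blood pressure.

(5.762, 9.263)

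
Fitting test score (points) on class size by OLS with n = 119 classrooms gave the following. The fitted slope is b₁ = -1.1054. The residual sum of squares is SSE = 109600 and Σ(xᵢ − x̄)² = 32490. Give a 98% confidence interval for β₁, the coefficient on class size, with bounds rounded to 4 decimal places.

MSE = SSE/(n − 2) = 109600/117 = 936.752.
SE(b₁) = √(MSE/Sₓₓ) = √(936.752/32490) = 0.1698.
df = n − 2 = 117.
t* = t_{0.01, 117} = 2.358642.
Margin = t* × SE = 2.358642 × 0.1698 = 0.400497.
CI: -1.1054 ± 0.400497 → (-1.5059, -0.7049).
With 98% confidence, each one-unit increase in class size is associated with a change of between -1.5059 and -0.7049 points in test score.

(-1.5059, -0.7049)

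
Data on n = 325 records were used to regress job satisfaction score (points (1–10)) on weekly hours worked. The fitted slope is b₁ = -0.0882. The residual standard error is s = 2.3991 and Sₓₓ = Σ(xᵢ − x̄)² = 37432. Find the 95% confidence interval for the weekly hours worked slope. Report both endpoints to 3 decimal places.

(-0.113, -0.064)

SE(b₁) = s/√Sₓₓ = 2.3991/√37432 = 0.0124001.
df = n − 2 = 323.
t* = t_{0.025, 323} = 1.967336.
Margin = t* × SE = 1.967336 × 0.0124001 = 0.02440.
CI: -0.0882 ± 0.02440 → (-0.113, -0.064).
With 95% confidence, each one-unit increase in weekly hours worked is associated with a change of between -0.113 and -0.064 points (1–10) in job satisfaction score.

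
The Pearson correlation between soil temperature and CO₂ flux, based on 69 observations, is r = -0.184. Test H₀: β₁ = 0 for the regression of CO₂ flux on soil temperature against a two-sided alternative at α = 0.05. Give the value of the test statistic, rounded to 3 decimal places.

t = -1.532

t = r·√(n − 2)/√(1 − r²) = -0.184·√67/√0.966144 = -1.532.
df = n − 2 = 67.
Two-sided p ≈ 0.1302, which is ≥ 0.05, so fail to reject H₀.
The data do not give significant evidence of a linear association between soil temperature and CO₂ flux.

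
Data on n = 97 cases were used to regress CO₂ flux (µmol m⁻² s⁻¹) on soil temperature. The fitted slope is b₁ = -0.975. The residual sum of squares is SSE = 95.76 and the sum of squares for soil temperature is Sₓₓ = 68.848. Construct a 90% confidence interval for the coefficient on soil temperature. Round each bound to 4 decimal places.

(-1.1760, -0.7740)

MSE = SSE/(n − 2) = 95.76/95 = 1.008.
SE(b₁) = √(MSE/Sₓₓ) = √(1.008/68.848) = 0.121.
df = n − 2 = 95.
t* = t_{0.05, 95} = 1.661052.
Margin = t* × SE = 1.661052 × 0.121 = 0.200987.
CI: -0.975 ± 0.200987 → (-1.1760, -0.7740).
With 90% confidence, each one-unit increase in soil temperature is associated with a change of between -1.1760 and -0.7740 µmol m⁻² s⁻¹ in CO₂ flux.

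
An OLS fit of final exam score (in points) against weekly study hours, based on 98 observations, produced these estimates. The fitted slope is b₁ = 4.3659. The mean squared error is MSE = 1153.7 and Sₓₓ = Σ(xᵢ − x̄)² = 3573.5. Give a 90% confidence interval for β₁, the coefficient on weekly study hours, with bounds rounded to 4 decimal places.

(3.4222, 5.3096)

SE(b₁) = √(MSE/Sₓₓ) = √(1153.7/3573.5) = 0.568198.
df = n − 2 = 96.
t* = t_{0.05, 96} = 1.660881.
Margin = t* × SE = 1.660881 × 0.568198 = 0.943709.
CI: 4.3659 ± 0.943709 → (3.4222, 5.3096).
With 90% confidence, each one-unit increase in weekly study hours is associated with a change of between 3.4222 and 5.3096 points in final exam score.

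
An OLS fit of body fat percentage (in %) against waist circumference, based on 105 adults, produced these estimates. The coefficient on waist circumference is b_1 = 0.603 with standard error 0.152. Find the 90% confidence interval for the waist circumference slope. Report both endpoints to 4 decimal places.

df = n − 2 = 105 − 2 = 103.
t* = t_{0.05, 103} = 1.659782.
Margin = t* × SE = 1.659782 × 0.152 = 0.252287.
CI: 0.603 ± 0.252287 → (0.3507, 0.8553).
With 90% confidence, each one-unit increase in waist circumference is associated with a change of between 0.3507 and 0.8553 % in body fat percentage.

(0.3507, 0.8553)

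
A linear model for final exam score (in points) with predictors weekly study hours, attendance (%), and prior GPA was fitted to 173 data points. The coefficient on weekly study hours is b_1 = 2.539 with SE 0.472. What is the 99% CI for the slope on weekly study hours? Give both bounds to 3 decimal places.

df = n − k − 1 = 173 − 3 − 1 = 169.
t* = t_{0.005, 169} = 2.605233.
Margin = t* × SE = 2.605233 × 0.472 = 1.22967.
CI: 2.539 ± 1.22967 → (1.309, 3.769).
With 99% confidence, each one-unit increase in weekly study hours is associated with a change of between 1.309 and 3.769 points in final exam score, holding the other predictors fixed.

(1.309, 3.769)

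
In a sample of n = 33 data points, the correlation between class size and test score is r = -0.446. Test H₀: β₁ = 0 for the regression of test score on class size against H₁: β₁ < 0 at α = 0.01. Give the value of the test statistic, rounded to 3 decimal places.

t = -2.774

t = r·√(n − 2)/√(1 − r²) = -0.446·√31/√0.801084 = -2.774.
df = n − 2 = 31.
One-sided p ≈ 0.0046, which is < 0.01, so reject H₀.
There is evidence of a linear association between class size and test score.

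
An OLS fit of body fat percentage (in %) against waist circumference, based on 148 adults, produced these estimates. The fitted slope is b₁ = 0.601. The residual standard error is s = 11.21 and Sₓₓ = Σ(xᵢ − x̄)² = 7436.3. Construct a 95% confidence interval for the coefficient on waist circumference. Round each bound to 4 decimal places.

SE(b₁) = s/√Sₓₓ = 11.21/√7436.3 = 0.129995.
df = n − 2 = 146.
t* = t_{0.025, 146} = 1.976346.
Margin = t* × SE = 1.976346 × 0.129995 = 0.256915.
CI: 0.601 ± 0.256915 → (0.3441, 0.8579).
With 95% confidence, each one-unit increase in waist circumference is associated with a change of between 0.3441 and 0.8579 % in body fat percentage.

(0.3441, 0.8579)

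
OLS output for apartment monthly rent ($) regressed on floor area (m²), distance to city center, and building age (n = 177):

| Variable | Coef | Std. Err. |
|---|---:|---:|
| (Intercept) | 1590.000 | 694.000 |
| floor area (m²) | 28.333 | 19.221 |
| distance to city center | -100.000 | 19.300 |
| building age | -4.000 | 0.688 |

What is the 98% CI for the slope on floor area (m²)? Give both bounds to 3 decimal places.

Read off: b = 28.333, SE = 19.221 for floor area (m²).
df = n − k − 1 = 177 − 3 − 1 = 173.
t* = t_{0.01, 173} = 2.348096.
Margin = t* × SE = 2.348096 × 19.221 = 45.13275.
CI: 28.333 ± 45.13275 → (-16.800, 73.466).

(-16.800, 73.466)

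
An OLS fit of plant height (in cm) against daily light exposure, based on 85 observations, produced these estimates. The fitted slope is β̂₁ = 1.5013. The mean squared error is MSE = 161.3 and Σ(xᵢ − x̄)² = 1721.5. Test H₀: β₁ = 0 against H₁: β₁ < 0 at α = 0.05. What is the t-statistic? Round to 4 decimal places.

t = 4.9046

SE(β̂₁) = √(MSE/Sₓₓ) = √(161.3/1721.5) = 0.3061.
t = 1.5013 / 0.3061 = 4.9046.
df = n − 2 = 83.
One-sided p ≈ 1.0000, which is ≥ 0.05, so fail to reject H₀.
The data do not give significant evidence that the true slope on daily light exposure is negative.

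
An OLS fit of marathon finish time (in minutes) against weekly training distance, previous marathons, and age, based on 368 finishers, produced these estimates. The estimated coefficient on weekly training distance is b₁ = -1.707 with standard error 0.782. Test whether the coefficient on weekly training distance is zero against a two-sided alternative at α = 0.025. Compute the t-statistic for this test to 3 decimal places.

H₀: β₁ = 0 vs H₁: β₁ ≠ 0.
t = (b₁ − β₁⁰)/SE = -1.707 / 0.782 = -2.183.
df = n − k − 1 = 368 − 3 − 1 = 364.
Two-sided p ≈ 0.0297, which is ≥ 0.025, so fail to reject H₀.
The data do not give significant evidence of an association between weekly training distance and marathon finish time, after adjusting for the other predictors.

t = -2.183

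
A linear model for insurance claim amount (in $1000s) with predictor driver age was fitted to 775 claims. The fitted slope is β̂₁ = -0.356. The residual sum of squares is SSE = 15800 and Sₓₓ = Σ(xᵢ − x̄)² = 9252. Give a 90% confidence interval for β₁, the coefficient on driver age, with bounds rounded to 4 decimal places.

MSE = SSE/(n − 2) = 15800/773 = 20.4398.
SE(β̂₁) = √(MSE/Sₓₓ) = √(20.4398/9252) = 0.0470025.
df = n − 2 = 773.
t* = t_{0.05, 773} = 1.646827.
Margin = t* × SE = 1.646827 × 0.0470025 = 0.077405.
CI: -0.356 ± 0.077405 → (-0.4334, -0.2786).
With 90% confidence, each one-unit increase in driver age is associated with a change of between -0.4334 and -0.2786 $1000s in insurance claim amount.

(-0.4334, -0.2786)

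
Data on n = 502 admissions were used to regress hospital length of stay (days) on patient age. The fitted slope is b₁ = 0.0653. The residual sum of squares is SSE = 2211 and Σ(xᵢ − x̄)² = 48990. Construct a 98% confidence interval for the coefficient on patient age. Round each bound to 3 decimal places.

(0.043, 0.087)

MSE = SSE/(n − 2) = 2211/500 = 4.422.
SE(b₁) = √(MSE/Sₓₓ) = √(4.422/48990) = 0.0095007.
df = n − 2 = 500.
t* = t_{0.01, 500} = 2.333829.
Margin = t* × SE = 2.333829 × 0.0095007 = 0.02217.
CI: 0.0653 ± 0.02217 → (0.043, 0.087).
With 98% confidence, each one-unit increase in patient age is associated with a change of between 0.043 and 0.087 days in hospital length of stay.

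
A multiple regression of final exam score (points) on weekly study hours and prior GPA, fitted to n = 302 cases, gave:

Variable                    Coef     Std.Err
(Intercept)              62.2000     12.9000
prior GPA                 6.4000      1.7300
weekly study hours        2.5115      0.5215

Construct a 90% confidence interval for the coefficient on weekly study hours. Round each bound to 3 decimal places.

(1.651, 3.372)

Read off: b = 2.5115, SE = 0.5215 for weekly study hours.
df = n − k − 1 = 302 − 2 − 1 = 299.
t* = t_{0.05, 299} = 1.649966.
Margin = t* × SE = 1.649966 × 0.5215 = 0.86046.
CI: 2.5115 ± 0.86046 → (1.651, 3.372).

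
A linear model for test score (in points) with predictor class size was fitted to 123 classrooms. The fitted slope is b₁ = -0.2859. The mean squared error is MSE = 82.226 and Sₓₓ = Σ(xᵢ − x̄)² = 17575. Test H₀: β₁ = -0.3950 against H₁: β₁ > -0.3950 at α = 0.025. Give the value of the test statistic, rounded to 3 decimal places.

t = 1.595

SE(b₁) = √(MSE/Sₓₓ) = √(82.226/17575) = 0.0684001.
t = (-0.2859 − (-0.3950)) / 0.0684001 = 1.595.
df = n − 2 = 121.
One-sided p ≈ 0.0567, which is ≥ 0.025, so fail to reject H₀.
The data do not give significant evidence that the true slope on class size exceeds -0.3950 points per unit.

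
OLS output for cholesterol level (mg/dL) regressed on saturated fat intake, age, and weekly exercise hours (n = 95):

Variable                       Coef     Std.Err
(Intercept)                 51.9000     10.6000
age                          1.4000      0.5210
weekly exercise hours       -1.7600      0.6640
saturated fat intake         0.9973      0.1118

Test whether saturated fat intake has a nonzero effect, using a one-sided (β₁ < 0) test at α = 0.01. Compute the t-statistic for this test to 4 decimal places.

t = 8.9204

Read off: b = 0.9973, SE = 0.1118 for saturated fat intake.
H₀: β₁ = 0 vs H₁: β₁ < 0.
t = 0.9973 / 0.1118 = 8.9204.
df = n − k − 1 = 95 − 3 − 1 = 91.
One-sided p ≈ 1.0000, which is ≥ 0.01, so fail to reject H₀.
The data do not give significant evidence that the true slope on saturated fat intake is negative, holding the other predictors fixed.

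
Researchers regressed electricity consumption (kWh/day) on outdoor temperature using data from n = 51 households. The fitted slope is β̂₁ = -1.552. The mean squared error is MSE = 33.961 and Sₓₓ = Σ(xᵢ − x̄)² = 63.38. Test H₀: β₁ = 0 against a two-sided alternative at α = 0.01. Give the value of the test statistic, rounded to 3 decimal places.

t = -2.120

SE(β̂₁) = √(MSE/Sₓₓ) = √(33.961/63.38) = 0.732005.
t = -1.552 / 0.732005 = -2.120.
df = n − 2 = 49.
Two-sided p ≈ 0.0391, which is ≥ 0.01, so fail to reject H₀.
The data do not give significant evidence of an association between outdoor temperature and electricity consumption.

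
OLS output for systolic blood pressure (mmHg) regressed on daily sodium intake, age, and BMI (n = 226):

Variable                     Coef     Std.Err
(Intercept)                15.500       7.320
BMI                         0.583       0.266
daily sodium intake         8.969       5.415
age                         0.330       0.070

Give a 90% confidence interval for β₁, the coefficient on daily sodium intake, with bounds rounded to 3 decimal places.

Read off: b = 8.969, SE = 5.415 for daily sodium intake.
df = n − k − 1 = 226 − 3 − 1 = 222.
t* = t_{0.05, 222} = 1.651746.
Margin = t* × SE = 1.651746 × 5.415 = 8.94421.
CI: 8.969 ± 8.94421 → (0.025, 17.913).

(0.025, 17.913)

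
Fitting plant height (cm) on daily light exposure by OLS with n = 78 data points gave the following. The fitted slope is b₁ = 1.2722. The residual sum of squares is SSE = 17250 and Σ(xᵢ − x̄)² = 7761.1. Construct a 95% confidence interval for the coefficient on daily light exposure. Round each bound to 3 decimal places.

(0.932, 1.613)

MSE = SSE/(n − 2) = 17250/76 = 226.974.
SE(b₁) = √(MSE/Sₓₓ) = √(226.974/7761.1) = 0.171012.
df = n − 2 = 76.
t* = t_{0.025, 76} = 1.991673.
Margin = t* × SE = 1.991673 × 0.171012 = 0.34060.
CI: 1.2722 ± 0.34060 → (0.932, 1.613).
With 95% confidence, each one-unit increase in daily light exposure is associated with a change of between 0.932 and 1.613 cm in plant height.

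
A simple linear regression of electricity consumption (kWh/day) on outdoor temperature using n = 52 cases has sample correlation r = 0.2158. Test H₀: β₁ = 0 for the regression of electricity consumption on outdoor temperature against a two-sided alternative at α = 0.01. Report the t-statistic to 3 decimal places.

t = r·√(n − 2)/√(1 − r²) = 0.2158·√50/√0.95343 = 1.563.
df = n − 2 = 50.
Two-sided p ≈ 0.1244, which is ≥ 0.01, so fail to reject H₀.
The data do not give significant evidence of a linear association between outdoor temperature and electricity consumption.

t = 1.563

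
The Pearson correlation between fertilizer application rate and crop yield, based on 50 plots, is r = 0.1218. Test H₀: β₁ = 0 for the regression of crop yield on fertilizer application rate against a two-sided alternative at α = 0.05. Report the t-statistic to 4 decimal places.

t = r·√(n − 2)/√(1 − r²) = 0.1218·√48/√0.985165 = 0.8502.
df = n − 2 = 48.
Two-sided p ≈ 0.3994, which is ≥ 0.05, so fail to reject H₀.
The data do not give significant evidence of a linear association between fertilizer application rate and crop yield.

t = 0.8502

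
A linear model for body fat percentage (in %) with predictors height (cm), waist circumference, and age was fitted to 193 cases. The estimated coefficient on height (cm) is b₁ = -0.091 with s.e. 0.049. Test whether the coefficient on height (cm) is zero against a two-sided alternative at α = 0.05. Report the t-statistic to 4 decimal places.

H₀: β₁ = 0 vs H₁: β₁ ≠ 0.
t = (b₁ − β₁⁰)/SE = -0.091 / 0.049 = -1.8571.
df = n − k − 1 = 193 − 3 − 1 = 189.
Two-sided p ≈ 0.0648, which is ≥ 0.05, so fail to reject H₀.
The data do not give significant evidence of an association between height (cm) and body fat percentage, after adjusting for the other predictors.

t = -1.8571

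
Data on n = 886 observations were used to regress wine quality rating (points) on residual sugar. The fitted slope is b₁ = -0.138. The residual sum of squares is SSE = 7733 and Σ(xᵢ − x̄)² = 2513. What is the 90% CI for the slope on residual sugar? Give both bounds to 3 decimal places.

(-0.235, -0.041)

MSE = SSE/(n − 2) = 7733/884 = 8.74774.
SE(b₁) = √(MSE/Sₓₓ) = √(8.74774/2513) = 0.0589999.
df = n − 2 = 884.
t* = t_{0.05, 884} = 1.646579.
Margin = t* × SE = 1.646579 × 0.0589999 = 0.09715.
CI: -0.138 ± 0.09715 → (-0.235, -0.041).
With 90% confidence, each one-unit increase in residual sugar is associated with a change of between -0.235 and -0.041 points in wine quality rating.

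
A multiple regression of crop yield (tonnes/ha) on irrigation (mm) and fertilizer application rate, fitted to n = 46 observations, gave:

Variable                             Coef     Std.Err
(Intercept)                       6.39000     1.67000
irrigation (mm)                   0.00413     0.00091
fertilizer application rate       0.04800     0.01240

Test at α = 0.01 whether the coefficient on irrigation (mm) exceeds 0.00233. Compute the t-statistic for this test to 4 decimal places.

Read off: b = 0.00413, SE = 0.00091 for irrigation (mm).
H₀: β₁ = 0.00233 vs H₁: β₁ > 0.00233.
t = (0.00413 − 0.00233) / 0.00091 = 1.9780.
df = n − k − 1 = 46 − 2 − 1 = 43.
One-sided p ≈ 0.0272, which is ≥ 0.01, so fail to reject H₀.
The data do not give significant evidence that the true slope on irrigation (mm) exceeds 0.00233 tonnes/ha per unit, holding the other predictors fixed.

t = 1.9780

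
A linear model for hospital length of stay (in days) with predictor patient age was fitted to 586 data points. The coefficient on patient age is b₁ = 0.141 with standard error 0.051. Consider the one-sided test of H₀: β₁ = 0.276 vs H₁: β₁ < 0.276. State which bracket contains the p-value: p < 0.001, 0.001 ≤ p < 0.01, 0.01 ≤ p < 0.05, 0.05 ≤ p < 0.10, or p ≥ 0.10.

0.001 ≤ p < 0.01

t = (0.141 − 0.276) / 0.051 = -2.647.
df = n − 2 = 586 − 2 = 584.
One-sided p = P(T_{584} < t) ≈ 0.0042.
So 0.001 ≤ p < 0.01.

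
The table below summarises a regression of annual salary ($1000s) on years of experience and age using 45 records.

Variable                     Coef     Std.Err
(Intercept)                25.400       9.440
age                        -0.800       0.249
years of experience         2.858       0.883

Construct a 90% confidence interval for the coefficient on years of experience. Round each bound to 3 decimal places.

(1.373, 4.343)

Read off: b = 2.858, SE = 0.883 for years of experience.
df = n − k − 1 = 45 − 2 − 1 = 42.
t* = t_{0.05, 42} = 1.681952.
Margin = t* × SE = 1.681952 × 0.883 = 1.48516.
CI: 2.858 ± 1.48516 → (1.373, 4.343).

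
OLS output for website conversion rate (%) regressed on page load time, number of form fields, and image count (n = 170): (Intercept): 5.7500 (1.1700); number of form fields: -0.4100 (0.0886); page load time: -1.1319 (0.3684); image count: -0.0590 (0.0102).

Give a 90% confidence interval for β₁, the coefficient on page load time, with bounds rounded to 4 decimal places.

(-1.7413, -0.5225)

Read off: b = -1.1319, SE = 0.3684 for page load time.
df = n − k − 1 = 170 − 3 − 1 = 166.
t* = t_{0.05, 166} = 1.654085.
Margin = t* × SE = 1.654085 × 0.3684 = 0.609365.
CI: -1.1319 ± 0.609365 → (-1.7413, -0.5225).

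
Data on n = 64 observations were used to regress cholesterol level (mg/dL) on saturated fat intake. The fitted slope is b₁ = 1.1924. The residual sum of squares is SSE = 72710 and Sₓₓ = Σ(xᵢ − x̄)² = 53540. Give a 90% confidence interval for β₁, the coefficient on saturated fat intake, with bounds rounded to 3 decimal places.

(0.945, 1.440)

MSE = SSE/(n − 2) = 72710/62 = 1172.74.
SE(b₁) = √(MSE/Sₓₓ) = √(1172.74/53540) = 0.148.
df = n − 2 = 62.
t* = t_{0.05, 62} = 1.669804.
Margin = t* × SE = 1.669804 × 0.148 = 0.24713.
CI: 1.1924 ± 0.24713 → (0.945, 1.440).
With 90% confidence, each one-unit increase in saturated fat intake is associated with a change of between 0.945 and 1.440 mg/dL in cholesterol level.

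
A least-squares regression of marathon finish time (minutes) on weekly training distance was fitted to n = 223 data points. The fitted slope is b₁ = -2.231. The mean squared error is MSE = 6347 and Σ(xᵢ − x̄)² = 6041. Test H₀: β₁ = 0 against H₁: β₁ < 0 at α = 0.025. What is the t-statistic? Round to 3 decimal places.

SE(b₁) = √(MSE/Sₓₓ) = √(6347/6041) = 1.02501.
t = -2.231 / 1.02501 = -2.177.
df = n − 2 = 221.
One-sided p ≈ 0.0153, which is < 0.025, so reject H₀.
There is evidence that the true slope on weekly training distance is negative.

t = -2.177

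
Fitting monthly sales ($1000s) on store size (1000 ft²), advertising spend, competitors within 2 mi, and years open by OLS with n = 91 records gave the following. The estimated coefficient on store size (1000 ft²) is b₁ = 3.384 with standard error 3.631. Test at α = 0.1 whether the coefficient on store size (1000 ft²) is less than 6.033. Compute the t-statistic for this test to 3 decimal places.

t = -0.730

H₀: β₁ = 6.033 vs H₁: β₁ < 6.033.
t = (b₁ − β₁⁰)/SE = (3.384 − 6.033) / 3.631 = -0.730.
df = n − k − 1 = 91 − 4 − 1 = 86.
One-sided p ≈ 0.2338, which is ≥ 0.1, so fail to reject H₀.
The data do not give significant evidence that the true slope on store size (1000 ft²) is below 6.033 $1000s per unit, holding the other predictors fixed.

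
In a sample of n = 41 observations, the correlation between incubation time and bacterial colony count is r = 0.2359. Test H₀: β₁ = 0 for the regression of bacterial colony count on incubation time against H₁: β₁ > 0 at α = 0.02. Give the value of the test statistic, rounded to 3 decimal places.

t = r·√(n − 2)/√(1 − r²) = 0.2359·√39/√0.944351 = 1.516.
df = n − 2 = 39.
One-sided p ≈ 0.0688, which is ≥ 0.02, so fail to reject H₀.
The data do not give significant evidence of a linear association between incubation time and bacterial colony count.

t = 1.516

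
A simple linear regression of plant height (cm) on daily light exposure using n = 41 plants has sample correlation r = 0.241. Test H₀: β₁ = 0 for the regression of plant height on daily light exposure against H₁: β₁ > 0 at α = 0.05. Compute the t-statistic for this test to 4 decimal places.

t = 1.5508

t = r·√(n − 2)/√(1 − r²) = 0.241·√39/√0.941919 = 1.5508.
df = n − 2 = 39.
One-sided p ≈ 0.0645, which is ≥ 0.05, so fail to reject H₀.
The data do not give significant evidence of a linear association between daily light exposure and plant height.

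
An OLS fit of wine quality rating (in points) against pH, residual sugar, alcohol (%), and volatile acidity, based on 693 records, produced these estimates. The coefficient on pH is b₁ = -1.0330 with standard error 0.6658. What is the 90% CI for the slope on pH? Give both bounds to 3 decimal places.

df = n − k − 1 = 693 − 4 − 1 = 688.
t* = t_{0.05, 688} = 1.647071.
Margin = t* × SE = 1.647071 × 0.6658 = 1.09662.
CI: -1.0330 ± 1.09662 → (-2.130, 0.064).
With 90% confidence, each one-unit increase in pH is associated with a change of between -2.130 and 0.064 points in wine quality rating, holding the other predictors fixed.

(-2.130, 0.064)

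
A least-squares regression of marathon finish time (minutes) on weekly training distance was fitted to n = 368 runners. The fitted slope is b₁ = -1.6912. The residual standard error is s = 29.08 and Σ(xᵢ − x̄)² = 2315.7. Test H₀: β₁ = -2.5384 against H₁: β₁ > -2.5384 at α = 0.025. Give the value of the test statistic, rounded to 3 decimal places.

SE(b₁) = s/√Sₓₓ = 29.08/√2315.7 = 0.604301.
t = (-1.6912 − (-2.5384)) / 0.604301 = 1.402.
df = n − 2 = 366.
One-sided p ≈ 0.0809, which is ≥ 0.025, so fail to reject H₀.
The data do not give significant evidence that the true slope on weekly training distance exceeds -2.5384 minutes per unit.

t = 1.402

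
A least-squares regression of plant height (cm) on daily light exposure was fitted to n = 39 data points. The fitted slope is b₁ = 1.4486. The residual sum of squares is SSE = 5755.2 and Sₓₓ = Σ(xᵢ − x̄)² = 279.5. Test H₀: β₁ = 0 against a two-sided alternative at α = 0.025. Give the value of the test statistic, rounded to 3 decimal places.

t = 1.942

MSE = SSE/(n − 2) = 5755.2/37 = 155.546.
SE(b₁) = √(MSE/Sₓₓ) = √(155.546/279.5) = 0.745999.
t = 1.4486 / 0.745999 = 1.942.
df = n − 2 = 37.
Two-sided p ≈ 0.0598, which is ≥ 0.025, so fail to reject H₀.
The data do not give significant evidence of an association between daily light exposure and plant height.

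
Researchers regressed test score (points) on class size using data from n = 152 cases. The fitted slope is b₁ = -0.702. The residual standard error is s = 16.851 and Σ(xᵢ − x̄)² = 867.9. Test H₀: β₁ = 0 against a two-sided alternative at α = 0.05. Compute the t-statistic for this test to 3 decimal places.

SE(b₁) = s/√Sₓₓ = 16.851/√867.9 = 0.571993.
t = -0.702 / 0.571993 = -1.227.
df = n − 2 = 150.
Two-sided p ≈ 0.2216, which is ≥ 0.05, so fail to reject H₀.
The data do not give significant evidence of an association between class size and test score.

t = -1.227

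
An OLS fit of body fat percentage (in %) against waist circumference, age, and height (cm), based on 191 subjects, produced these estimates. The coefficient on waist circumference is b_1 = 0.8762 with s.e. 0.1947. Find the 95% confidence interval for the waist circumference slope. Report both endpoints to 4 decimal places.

(0.4921, 1.2603)

df = n − k − 1 = 191 − 3 − 1 = 187.
t* = t_{0.025, 187} = 1.972731.
Margin = t* × SE = 1.972731 × 0.1947 = 0.384091.
CI: 0.8762 ± 0.384091 → (0.4921, 1.2603).
With 95% confidence, each one-unit increase in waist circumference is associated with a change of between 0.4921 and 1.2603 % in body fat percentage, holding the other predictors fixed.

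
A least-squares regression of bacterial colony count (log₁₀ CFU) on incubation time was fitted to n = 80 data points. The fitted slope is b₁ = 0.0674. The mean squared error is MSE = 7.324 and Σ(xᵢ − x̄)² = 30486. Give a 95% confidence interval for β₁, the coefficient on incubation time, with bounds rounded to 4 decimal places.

SE(b₁) = √(MSE/Sₓₓ) = √(7.324/30486) = 0.0154997.
df = n − 2 = 78.
t* = t_{0.025, 78} = 1.990847.
Margin = t* × SE = 1.990847 × 0.0154997 = 0.030858.
CI: 0.0674 ± 0.030858 → (0.0365, 0.0983).
With 95% confidence, each one-unit increase in incubation time is associated with a change of between 0.0365 and 0.0983 log₁₀ CFU in bacterial colony count.

(0.0365, 0.0983)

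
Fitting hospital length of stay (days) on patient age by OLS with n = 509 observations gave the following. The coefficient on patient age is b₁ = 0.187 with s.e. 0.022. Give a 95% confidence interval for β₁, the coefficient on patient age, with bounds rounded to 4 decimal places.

df = n − 2 = 509 − 2 = 507.
t* = t_{0.025, 507} = 1.964654.
Margin = t* × SE = 1.964654 × 0.022 = 0.043222.
CI: 0.187 ± 0.043222 → (0.1438, 0.2302).
With 95% confidence, each one-unit increase in patient age is associated with a change of between 0.1438 and 0.2302 days in hospital length of stay.

(0.1438, 0.2302)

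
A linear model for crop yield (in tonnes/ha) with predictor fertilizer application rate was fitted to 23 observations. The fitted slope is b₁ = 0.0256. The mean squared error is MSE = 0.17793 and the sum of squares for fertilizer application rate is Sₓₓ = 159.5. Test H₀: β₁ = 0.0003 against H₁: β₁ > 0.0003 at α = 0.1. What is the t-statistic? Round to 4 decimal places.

t = 0.7575

SE(b₁) = √(MSE/Sₓₓ) = √(0.17793/159.5) = 0.0333998.
t = (0.0256 − 0.0003) / 0.0333998 = 0.7575.
df = n − 2 = 21.
One-sided p ≈ 0.2286, which is ≥ 0.1, so fail to reject H₀.
The data do not give significant evidence that the true slope on fertilizer application rate exceeds 0.0003 tonnes/ha per unit.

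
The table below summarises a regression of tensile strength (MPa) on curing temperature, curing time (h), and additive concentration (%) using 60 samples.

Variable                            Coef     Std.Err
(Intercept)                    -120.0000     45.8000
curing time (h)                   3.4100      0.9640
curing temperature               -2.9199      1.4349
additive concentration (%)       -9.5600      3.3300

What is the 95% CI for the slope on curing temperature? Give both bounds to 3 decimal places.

(-5.794, -0.045)

Read off: b = -2.9199, SE = 1.4349 for curing temperature.
df = n − k − 1 = 60 − 3 − 1 = 56.
t* = t_{0.025, 56} = 2.003241.
Margin = t* × SE = 2.003241 × 1.4349 = 2.87445.
CI: -2.9199 ± 2.87445 → (-5.794, -0.045).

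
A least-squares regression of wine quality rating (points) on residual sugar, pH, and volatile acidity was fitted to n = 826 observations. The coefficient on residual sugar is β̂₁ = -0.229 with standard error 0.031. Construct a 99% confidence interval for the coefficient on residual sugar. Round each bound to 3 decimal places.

(-0.309, -0.149)

df = n − k − 1 = 826 − 3 − 1 = 822.
t* = t_{0.005, 822} = 2.581824.
Margin = t* × SE = 2.581824 × 0.031 = 0.08004.
CI: -0.229 ± 0.08004 → (-0.309, -0.149).
With 99% confidence, each one-unit increase in residual sugar is associated with a change of between -0.309 and -0.149 points in wine quality rating, holding the other predictors fixed.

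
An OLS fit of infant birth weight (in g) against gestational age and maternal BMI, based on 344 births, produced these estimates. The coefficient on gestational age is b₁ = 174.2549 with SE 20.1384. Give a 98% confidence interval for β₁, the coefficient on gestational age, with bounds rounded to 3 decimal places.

(127.185, 221.325)

df = n − k − 1 = 344 − 2 − 1 = 341.
t* = t_{0.01, 341} = 2.337333.
Margin = t* × SE = 2.337333 × 20.1384 = 47.07015.
CI: 174.2549 ± 47.07015 → (127.185, 221.325).
With 98% confidence, each one-unit increase in gestational age is associated with a change of between 127.185 and 221.325 g in infant birth weight, holding the other predictors fixed.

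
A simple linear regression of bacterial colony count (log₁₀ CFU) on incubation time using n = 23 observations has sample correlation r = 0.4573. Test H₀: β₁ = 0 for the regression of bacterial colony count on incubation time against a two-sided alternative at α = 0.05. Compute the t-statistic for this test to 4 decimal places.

t = 2.3564

t = r·√(n − 2)/√(1 − r²) = 0.4573·√21/√0.790877 = 2.3564.
df = n − 2 = 21.
Two-sided p ≈ 0.0282, which is < 0.05, so reject H₀.
There is evidence of a linear association between incubation time and bacterial colony count.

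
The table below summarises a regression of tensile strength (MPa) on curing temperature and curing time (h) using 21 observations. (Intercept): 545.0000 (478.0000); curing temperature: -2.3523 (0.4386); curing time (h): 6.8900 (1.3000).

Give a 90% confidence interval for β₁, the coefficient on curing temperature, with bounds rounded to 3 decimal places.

Read off: b = -2.3523, SE = 0.4386 for curing temperature.
df = n − k − 1 = 21 − 2 − 1 = 18.
t* = t_{0.05, 18} = 1.734064.
Margin = t* × SE = 1.734064 × 0.4386 = 0.76056.
CI: -2.3523 ± 0.76056 → (-3.113, -1.592).

(-3.113, -1.592)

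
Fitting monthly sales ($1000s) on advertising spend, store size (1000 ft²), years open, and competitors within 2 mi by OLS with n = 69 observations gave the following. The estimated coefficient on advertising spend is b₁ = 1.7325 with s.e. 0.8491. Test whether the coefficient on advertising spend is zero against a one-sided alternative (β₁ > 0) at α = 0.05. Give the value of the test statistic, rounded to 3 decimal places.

H₀: β₁ = 0 vs H₁: β₁ > 0.
t = (b₁ − β₁⁰)/SE = 1.7325 / 0.8491 = 2.040.
df = n − k − 1 = 69 − 4 − 1 = 64.
One-sided p ≈ 0.0227, which is < 0.05, so reject H₀.
There is evidence that the true slope on advertising spend is positive, holding the other predictors fixed.

t = 2.040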